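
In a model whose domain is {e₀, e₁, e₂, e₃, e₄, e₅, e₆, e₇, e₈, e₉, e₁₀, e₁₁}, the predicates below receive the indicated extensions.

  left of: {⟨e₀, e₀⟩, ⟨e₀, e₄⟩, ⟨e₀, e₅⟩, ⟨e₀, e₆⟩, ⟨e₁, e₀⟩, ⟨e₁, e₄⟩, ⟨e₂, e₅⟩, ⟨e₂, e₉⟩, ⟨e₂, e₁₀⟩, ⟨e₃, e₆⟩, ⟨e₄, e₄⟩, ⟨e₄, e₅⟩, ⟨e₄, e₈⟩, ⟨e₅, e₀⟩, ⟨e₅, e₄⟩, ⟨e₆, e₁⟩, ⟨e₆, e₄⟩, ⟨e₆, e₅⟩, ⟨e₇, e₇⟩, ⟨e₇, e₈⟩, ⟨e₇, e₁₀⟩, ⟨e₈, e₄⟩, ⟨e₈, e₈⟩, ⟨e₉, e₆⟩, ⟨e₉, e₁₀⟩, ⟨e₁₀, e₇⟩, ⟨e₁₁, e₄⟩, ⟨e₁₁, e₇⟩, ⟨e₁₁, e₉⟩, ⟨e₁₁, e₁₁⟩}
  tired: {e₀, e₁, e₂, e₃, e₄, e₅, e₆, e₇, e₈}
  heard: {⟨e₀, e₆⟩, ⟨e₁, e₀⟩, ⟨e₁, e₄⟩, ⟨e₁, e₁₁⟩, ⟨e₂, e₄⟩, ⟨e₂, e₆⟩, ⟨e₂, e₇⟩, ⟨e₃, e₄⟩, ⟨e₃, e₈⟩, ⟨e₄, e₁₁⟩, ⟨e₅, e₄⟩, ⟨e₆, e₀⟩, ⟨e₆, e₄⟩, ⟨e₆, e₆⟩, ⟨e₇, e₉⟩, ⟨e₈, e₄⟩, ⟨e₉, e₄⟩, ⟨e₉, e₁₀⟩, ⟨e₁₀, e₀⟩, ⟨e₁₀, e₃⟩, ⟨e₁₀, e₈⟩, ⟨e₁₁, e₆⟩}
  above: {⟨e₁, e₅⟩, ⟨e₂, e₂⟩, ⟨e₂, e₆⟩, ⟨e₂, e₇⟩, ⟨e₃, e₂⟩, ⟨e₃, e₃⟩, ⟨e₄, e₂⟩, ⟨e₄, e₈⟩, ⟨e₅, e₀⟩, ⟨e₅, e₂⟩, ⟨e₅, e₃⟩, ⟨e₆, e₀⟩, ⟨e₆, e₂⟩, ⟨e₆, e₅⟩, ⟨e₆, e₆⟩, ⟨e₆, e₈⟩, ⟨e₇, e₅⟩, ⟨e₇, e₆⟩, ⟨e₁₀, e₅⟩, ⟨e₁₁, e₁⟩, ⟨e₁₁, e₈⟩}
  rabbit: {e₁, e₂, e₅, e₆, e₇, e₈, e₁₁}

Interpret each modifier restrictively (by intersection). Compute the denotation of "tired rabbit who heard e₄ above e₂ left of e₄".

⟦who heard e₄⟧ = {x : ⟨x, e₄⟩ ∈ ⟦heard⟧} = {e₁, e₂, e₃, e₅, e₆, e₈, e₉}
⟦above e₂⟧ = {x : ⟨x, e₂⟩ ∈ ⟦above⟧} = {e₂, e₃, e₄, e₅, e₆}
⟦left of e₄⟧ = {x : ⟨x, e₄⟩ ∈ ⟦left of⟧} = {e₀, e₁, e₄, e₅, e₆, e₈, e₁₁}
⟦rabbit⟧ = {e₁, e₂, e₅, e₆, e₇, e₈, e₁₁}
… ∩ ⟦who heard e₄⟧ = {e₁, e₂, e₅, e₆, e₇, e₈, e₁₁} ∩ {e₁, e₂, e₃, e₅, e₆, e₈, e₉} = {e₁, e₂, e₅, e₆, e₈}
… ∩ ⟦above e₂⟧ = {e₁, e₂, e₅, e₆, e₈} ∩ {e₂, e₃, e₄, e₅, e₆} = {e₂, e₅, e₆}
… ∩ ⟦left of e₄⟧ = {e₂, e₅, e₆} ∩ {e₀, e₁, e₄, e₅, e₆, e₈, e₁₁} = {e₅, e₆}
… ∩ ⟦tired⟧ = {e₅, e₆} ∩ {e₀, e₁, e₂, e₃, e₄, e₅, e₆, e₇, e₈} = {e₅, e₆}
So ⟦tired rabbit who heard e₄ above e₂ left of e₄⟧ = {e₅, e₆}.

{e₅, e₆}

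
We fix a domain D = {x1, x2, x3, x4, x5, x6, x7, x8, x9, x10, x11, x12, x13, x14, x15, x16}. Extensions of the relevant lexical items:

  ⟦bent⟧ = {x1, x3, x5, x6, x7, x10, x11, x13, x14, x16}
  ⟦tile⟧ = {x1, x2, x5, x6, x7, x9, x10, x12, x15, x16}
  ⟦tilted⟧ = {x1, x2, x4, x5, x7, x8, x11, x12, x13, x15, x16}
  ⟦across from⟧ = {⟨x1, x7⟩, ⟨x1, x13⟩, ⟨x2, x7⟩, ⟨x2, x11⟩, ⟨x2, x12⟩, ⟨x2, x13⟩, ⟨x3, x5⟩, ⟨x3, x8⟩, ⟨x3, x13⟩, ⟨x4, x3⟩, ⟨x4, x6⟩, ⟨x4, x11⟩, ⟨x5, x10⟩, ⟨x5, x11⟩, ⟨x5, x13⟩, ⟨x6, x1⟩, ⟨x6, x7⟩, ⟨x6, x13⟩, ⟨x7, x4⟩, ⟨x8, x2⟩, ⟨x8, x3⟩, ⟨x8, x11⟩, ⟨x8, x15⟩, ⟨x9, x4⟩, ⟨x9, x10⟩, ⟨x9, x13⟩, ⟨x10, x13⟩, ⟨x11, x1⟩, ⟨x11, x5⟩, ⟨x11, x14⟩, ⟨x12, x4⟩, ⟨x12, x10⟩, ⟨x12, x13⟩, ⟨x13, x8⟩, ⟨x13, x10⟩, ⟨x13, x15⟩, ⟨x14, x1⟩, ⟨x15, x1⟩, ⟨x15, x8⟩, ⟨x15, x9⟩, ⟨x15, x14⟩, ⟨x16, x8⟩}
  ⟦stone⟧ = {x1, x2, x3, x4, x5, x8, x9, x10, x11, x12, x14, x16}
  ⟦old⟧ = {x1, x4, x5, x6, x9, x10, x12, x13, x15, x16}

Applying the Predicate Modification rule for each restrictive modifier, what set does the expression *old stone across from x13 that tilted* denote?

⟦across from x13⟧ = {x : ⟨x, x13⟩ ∈ ⟦across from⟧} = {x1, x2, x3, x5, x6, x9, x10, x12}
⟦that tilted⟧ = ⟦tilted⟧ = {x1, x2, x4, x5, x7, x8, x11, x12, x13, x15, x16}
⟦stone⟧ = {x1, x2, x3, x4, x5, x8, x9, x10, x11, x12, x14, x16}
… ∩ ⟦across from x13⟧ = {x1, x2, x3, x4, x5, x8, x9, x10, x11, x12, x14, x16} ∩ {x1, x2, x3, x5, x6, x9, x10, x12} = {x1, x2, x3, x5, x9, x10, x12}
… ∩ ⟦that tilted⟧ = {x1, x2, x3, x5, x9, x10, x12} ∩ {x1, x2, x4, x5, x7, x8, x11, x12, x13, x15, x16} = {x1, x2, x5, x12}
… ∩ ⟦old⟧ = {x1, x2, x5, x12} ∩ {x1, x4, x5, x6, x9, x10, x12, x13, x15, x16} = {x1, x5, x12}
So ⟦old stone across from x13 that tilted⟧ = {x1, x5, x12}.

{x1, x5, x12}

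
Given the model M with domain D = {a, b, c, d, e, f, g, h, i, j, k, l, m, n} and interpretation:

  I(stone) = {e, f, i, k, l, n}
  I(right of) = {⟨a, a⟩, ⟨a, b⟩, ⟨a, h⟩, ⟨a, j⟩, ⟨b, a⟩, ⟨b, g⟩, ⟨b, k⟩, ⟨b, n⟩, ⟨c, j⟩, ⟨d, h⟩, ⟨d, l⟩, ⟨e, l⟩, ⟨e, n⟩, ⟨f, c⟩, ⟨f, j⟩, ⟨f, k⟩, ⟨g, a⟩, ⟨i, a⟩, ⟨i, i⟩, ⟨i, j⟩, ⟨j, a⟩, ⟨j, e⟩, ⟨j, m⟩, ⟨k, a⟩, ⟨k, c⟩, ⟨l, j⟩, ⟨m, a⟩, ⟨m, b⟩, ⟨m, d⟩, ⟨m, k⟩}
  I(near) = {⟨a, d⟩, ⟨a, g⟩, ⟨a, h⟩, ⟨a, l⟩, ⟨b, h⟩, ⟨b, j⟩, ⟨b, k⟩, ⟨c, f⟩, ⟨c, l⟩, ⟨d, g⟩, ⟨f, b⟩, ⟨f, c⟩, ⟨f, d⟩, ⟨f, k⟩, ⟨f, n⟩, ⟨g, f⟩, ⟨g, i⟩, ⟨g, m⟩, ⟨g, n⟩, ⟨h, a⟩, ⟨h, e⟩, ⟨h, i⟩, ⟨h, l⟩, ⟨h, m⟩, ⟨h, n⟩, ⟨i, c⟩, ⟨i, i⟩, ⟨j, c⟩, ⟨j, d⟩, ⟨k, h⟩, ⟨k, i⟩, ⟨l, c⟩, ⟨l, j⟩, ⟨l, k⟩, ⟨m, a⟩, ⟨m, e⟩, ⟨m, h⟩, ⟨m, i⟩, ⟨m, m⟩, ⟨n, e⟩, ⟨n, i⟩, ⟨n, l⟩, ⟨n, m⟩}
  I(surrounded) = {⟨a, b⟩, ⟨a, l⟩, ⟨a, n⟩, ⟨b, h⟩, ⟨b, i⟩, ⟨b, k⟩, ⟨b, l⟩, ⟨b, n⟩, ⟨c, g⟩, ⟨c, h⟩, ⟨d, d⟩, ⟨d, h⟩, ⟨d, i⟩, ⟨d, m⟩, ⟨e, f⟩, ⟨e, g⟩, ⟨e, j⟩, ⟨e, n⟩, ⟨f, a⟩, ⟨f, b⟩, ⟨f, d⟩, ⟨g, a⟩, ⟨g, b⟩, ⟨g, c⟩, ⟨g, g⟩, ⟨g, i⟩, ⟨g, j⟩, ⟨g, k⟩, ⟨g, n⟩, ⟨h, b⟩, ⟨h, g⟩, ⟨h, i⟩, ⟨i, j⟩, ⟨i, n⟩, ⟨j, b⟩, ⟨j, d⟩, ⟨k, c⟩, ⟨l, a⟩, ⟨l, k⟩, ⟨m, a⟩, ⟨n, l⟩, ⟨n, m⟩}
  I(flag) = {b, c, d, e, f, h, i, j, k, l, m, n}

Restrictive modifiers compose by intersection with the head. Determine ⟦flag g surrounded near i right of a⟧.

{i, k}

⟦g surrounded⟧ = {x : ⟨g, x⟩ ∈ ⟦surrounded⟧} = {a, b, c, g, i, j, k, n}
⟦near i⟧ = {x : ⟨x, i⟩ ∈ ⟦near⟧} = {g, h, i, k, m, n}
⟦right of a⟧ = {x : ⟨x, a⟩ ∈ ⟦right of⟧} = {a, b, g, i, j, k, m}
⟦flag⟧ = {b, c, d, e, f, h, i, j, k, l, m, n}
… ∩ ⟦g surrounded⟧ = {b, c, d, e, f, h, i, j, k, l, m, n} ∩ {a, b, c, g, i, j, k, n} = {b, c, i, j, k, n}
… ∩ ⟦near i⟧ = {b, c, i, j, k, n} ∩ {g, h, i, k, m, n} = {i, k, n}
… ∩ ⟦right of a⟧ = {i, k, n} ∩ {a, b, g, i, j, k, m} = {i, k}
So ⟦flag g surrounded near i right of a⟧ = {i, k}.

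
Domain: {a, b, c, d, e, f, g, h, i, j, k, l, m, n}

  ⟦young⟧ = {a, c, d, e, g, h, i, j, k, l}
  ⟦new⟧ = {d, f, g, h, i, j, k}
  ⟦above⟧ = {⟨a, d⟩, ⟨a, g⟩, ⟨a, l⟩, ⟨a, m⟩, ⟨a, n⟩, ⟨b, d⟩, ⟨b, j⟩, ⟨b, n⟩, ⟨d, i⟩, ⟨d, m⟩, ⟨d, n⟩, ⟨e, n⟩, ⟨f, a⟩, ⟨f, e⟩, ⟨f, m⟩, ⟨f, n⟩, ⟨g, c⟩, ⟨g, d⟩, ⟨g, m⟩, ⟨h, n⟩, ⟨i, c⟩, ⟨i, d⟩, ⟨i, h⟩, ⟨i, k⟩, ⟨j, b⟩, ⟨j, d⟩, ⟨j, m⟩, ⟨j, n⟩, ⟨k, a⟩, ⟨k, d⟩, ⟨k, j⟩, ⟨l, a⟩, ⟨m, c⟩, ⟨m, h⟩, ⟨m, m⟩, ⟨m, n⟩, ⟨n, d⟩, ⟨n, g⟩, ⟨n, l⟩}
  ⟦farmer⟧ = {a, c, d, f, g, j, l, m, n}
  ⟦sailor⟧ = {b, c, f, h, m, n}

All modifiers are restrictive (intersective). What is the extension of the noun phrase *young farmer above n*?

{a, d, j}

⟦above n⟧ = {x : ⟨x, n⟩ ∈ ⟦above⟧} = {a, b, d, e, f, h, j, m}
⟦farmer⟧ = {a, c, d, f, g, j, l, m, n}
… ∩ ⟦above n⟧ = {a, c, d, f, g, j, l, m, n} ∩ {a, b, d, e, f, h, j, m} = {a, d, f, j, m}
… ∩ ⟦young⟧ = {a, d, f, j, m} ∩ {a, c, d, e, g, h, i, j, k, l} = {a, d, j}
So ⟦young farmer above n⟧ = {a, d, j}.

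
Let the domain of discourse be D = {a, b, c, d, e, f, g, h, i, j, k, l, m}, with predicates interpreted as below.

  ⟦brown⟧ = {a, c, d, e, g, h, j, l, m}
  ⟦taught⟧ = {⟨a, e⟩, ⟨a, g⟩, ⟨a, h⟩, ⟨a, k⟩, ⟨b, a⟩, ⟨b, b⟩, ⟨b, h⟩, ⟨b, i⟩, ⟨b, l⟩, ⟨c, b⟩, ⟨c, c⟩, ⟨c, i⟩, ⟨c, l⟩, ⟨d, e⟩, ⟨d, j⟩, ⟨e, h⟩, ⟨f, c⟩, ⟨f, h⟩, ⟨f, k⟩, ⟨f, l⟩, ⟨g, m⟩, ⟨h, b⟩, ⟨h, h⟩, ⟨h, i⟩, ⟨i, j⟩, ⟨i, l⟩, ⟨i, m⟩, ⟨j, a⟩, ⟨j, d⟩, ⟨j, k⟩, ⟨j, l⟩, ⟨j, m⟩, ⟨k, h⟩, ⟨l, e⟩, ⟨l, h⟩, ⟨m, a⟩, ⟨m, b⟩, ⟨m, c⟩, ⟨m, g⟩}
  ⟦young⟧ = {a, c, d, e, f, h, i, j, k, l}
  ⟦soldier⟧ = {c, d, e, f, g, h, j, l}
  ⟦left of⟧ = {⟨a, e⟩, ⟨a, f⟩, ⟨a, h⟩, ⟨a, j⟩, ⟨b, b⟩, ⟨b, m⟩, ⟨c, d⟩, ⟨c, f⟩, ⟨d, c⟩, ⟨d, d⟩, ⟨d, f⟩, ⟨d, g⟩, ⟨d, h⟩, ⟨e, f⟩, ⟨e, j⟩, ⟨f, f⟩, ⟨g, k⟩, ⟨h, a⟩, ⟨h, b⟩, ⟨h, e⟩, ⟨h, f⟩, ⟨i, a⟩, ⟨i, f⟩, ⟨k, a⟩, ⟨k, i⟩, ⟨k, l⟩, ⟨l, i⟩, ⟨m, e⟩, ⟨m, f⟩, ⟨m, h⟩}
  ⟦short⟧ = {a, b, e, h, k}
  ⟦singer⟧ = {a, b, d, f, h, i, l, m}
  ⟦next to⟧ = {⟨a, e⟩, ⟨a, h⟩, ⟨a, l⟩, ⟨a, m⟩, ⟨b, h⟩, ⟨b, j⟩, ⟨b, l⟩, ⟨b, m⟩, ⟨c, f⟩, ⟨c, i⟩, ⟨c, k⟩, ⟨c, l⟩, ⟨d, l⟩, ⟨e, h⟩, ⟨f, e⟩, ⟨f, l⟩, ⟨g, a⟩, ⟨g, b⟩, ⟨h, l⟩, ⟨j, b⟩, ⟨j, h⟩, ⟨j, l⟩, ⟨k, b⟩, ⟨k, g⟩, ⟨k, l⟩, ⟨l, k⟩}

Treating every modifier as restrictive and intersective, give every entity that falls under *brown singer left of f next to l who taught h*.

{a, h}

⟦left of f⟧ = {x : ⟨x, f⟩ ∈ ⟦left of⟧} = {a, c, d, e, f, h, i, m}
⟦next to l⟧ = {x : ⟨x, l⟩ ∈ ⟦next to⟧} = {a, b, c, d, f, h, j, k}
⟦who taught h⟧ = {x : ⟨x, h⟩ ∈ ⟦taught⟧} = {a, b, e, f, h, k, l}
⟦singer⟧ = {a, b, d, f, h, i, l, m}
… ∩ ⟦left of f⟧ = {a, b, d, f, h, i, l, m} ∩ {a, c, d, e, f, h, i, m} = {a, d, f, h, i, m}
… ∩ ⟦next to l⟧ = {a, d, f, h, i, m} ∩ {a, b, c, d, f, h, j, k} = {a, d, f, h}
… ∩ ⟦who taught h⟧ = {a, d, f, h} ∩ {a, b, e, f, h, k, l} = {a, f, h}
… ∩ ⟦brown⟧ = {a, f, h} ∩ {a, c, d, e, g, h, j, l, m} = {a, h}
So ⟦brown singer left of f next to l who taught h⟧ = {a, h}.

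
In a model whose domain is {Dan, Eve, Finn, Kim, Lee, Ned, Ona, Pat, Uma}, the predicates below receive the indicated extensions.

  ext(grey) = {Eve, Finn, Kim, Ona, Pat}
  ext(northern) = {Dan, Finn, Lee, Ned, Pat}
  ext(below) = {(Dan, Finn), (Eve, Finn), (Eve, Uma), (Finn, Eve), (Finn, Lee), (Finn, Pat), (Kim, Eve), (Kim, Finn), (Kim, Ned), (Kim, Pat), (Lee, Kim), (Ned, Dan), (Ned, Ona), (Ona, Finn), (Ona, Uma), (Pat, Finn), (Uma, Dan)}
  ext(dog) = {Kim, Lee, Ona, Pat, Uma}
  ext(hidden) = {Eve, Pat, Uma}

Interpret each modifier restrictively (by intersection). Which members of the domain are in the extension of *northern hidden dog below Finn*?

{Pat}

⟦below Finn⟧ = {x : ⟨x, Finn⟩ ∈ ⟦below⟧} = {Dan, Eve, Kim, Ona, Pat}
⟦dog⟧ = {Kim, Lee, Ona, Pat, Uma}
… ∩ ⟦below Finn⟧ = {Kim, Lee, Ona, Pat, Uma} ∩ {Dan, Eve, Kim, Ona, Pat} = {Kim, Ona, Pat}
… ∩ ⟦northern⟧ = {Kim, Ona, Pat} ∩ {Dan, Finn, Lee, Ned, Pat} = {Pat}
… ∩ ⟦hidden⟧ = {Pat} ∩ {Eve, Pat, Uma} = {Pat}
So ⟦northern hidden dog below Finn⟧ = {Pat}.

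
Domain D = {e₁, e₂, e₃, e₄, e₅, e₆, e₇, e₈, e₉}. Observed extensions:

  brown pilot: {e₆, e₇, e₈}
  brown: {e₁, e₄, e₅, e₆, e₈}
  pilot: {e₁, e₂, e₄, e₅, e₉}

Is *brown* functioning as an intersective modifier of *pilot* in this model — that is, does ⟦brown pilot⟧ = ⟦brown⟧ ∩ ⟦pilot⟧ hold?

no

⟦brown⟧ ∩ ⟦pilot⟧ = {e₁, e₄, e₅, e₆, e₈} ∩ {e₁, e₂, e₄, e₅, e₉} = {e₁, e₄, e₅}
Observed ⟦brown pilot⟧ = {e₆, e₇, e₈}.
These differ, so the modifier is not intersective in this model.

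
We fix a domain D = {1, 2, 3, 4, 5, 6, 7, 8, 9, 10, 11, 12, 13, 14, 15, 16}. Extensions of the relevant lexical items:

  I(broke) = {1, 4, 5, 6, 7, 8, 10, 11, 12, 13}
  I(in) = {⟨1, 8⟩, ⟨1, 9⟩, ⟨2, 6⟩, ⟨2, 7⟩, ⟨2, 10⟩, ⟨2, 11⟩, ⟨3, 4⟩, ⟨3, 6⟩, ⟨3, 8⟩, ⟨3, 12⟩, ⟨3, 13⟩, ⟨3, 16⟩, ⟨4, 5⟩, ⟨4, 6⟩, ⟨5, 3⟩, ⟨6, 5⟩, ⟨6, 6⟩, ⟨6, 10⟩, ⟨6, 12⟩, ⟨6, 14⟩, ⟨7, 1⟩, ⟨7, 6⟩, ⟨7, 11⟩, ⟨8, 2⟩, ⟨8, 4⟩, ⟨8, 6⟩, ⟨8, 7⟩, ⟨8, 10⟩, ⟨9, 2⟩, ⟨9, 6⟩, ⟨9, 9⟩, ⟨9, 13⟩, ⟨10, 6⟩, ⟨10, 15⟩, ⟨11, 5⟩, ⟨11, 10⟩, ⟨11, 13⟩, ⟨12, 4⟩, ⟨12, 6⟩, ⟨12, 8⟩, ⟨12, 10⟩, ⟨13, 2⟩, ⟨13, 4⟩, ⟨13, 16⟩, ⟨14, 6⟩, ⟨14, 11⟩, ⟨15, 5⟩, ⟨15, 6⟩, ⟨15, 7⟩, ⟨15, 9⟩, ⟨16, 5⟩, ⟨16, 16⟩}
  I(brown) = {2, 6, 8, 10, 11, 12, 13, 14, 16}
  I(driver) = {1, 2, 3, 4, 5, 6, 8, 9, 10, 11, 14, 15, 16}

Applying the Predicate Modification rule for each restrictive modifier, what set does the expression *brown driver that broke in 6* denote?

⟦that broke⟧ = ⟦broke⟧ = {1, 4, 5, 6, 7, 8, 10, 11, 12, 13}
⟦in 6⟧ = {x : ⟨x, 6⟩ ∈ ⟦in⟧} = {2, 3, 4, 6, 7, 8, 9, 10, 12, 14, 15}
⟦driver⟧ = {1, 2, 3, 4, 5, 6, 8, 9, 10, 11, 14, 15, 16}
… ∩ ⟦that broke⟧ = {1, 2, 3, 4, 5, 6, 8, 9, 10, 11, 14, 15, 16} ∩ {1, 4, 5, 6, 7, 8, 10, 11, 12, 13} = {1, 4, 5, 6, 8, 10, 11}
… ∩ ⟦in 6⟧ = {1, 4, 5, 6, 8, 10, 11} ∩ {2, 3, 4, 6, 7, 8, 9, 10, 12, 14, 15} = {4, 6, 8, 10}
… ∩ ⟦brown⟧ = {4, 6, 8, 10} ∩ {2, 6, 8, 10, 11, 12, 13, 14, 16} = {6, 8, 10}
So ⟦brown driver that broke in 6⟧ = {6, 8, 10}.

{6, 8, 10}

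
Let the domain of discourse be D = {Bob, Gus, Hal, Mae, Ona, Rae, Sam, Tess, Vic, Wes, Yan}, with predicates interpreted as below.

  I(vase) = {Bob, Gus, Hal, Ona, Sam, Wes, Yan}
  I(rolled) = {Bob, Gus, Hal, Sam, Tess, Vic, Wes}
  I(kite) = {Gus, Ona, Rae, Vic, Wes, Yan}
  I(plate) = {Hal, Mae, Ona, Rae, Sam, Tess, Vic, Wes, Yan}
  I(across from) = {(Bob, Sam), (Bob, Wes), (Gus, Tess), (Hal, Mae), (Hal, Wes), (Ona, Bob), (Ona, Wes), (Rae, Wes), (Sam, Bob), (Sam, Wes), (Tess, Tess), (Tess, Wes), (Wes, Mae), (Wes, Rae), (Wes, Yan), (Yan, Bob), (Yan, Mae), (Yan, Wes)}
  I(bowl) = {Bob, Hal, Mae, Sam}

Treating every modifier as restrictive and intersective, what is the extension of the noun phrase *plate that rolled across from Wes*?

{Hal, Sam, Tess}

⟦that rolled⟧ = ⟦rolled⟧ = {Bob, Gus, Hal, Sam, Tess, Vic, Wes}
⟦across from Wes⟧ = {x : ⟨x, Wes⟩ ∈ ⟦across from⟧} = {Bob, Hal, Ona, Rae, Sam, Tess, Yan}
⟦plate⟧ = {Hal, Mae, Ona, Rae, Sam, Tess, Vic, Wes, Yan}
… ∩ ⟦that rolled⟧ = {Hal, Mae, Ona, Rae, Sam, Tess, Vic, Wes, Yan} ∩ {Bob, Gus, Hal, Sam, Tess, Vic, Wes} = {Hal, Sam, Tess, Vic, Wes}
… ∩ ⟦across from Wes⟧ = {Hal, Sam, Tess, Vic, Wes} ∩ {Bob, Hal, Ona, Rae, Sam, Tess, Yan} = {Hal, Sam, Tess}
So ⟦plate that rolled across from Wes⟧ = {Hal, Sam, Tess}.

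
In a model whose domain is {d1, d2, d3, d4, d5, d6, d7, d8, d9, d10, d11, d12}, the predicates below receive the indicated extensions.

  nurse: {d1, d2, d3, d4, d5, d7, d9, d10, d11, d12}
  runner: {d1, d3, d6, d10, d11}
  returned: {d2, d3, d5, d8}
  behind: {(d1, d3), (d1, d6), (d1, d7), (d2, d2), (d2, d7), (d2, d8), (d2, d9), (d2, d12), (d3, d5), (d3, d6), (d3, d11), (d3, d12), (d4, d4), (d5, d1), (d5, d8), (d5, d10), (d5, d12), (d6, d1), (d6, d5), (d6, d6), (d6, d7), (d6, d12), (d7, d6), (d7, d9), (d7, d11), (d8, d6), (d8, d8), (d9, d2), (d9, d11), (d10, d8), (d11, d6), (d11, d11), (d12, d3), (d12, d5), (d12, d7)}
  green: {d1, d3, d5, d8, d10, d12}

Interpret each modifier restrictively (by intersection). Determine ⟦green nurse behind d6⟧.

{d1, d3}

⟦behind d6⟧ = {x : ⟨x, d6⟩ ∈ ⟦behind⟧} = {d1, d3, d6, d7, d8, d11}
⟦nurse⟧ = {d1, d2, d3, d4, d5, d7, d9, d10, d11, d12}
… ∩ ⟦behind d6⟧ = {d1, d2, d3, d4, d5, d7, d9, d10, d11, d12} ∩ {d1, d3, d6, d7, d8, d11} = {d1, d3, d7, d11}
… ∩ ⟦green⟧ = {d1, d3, d7, d11} ∩ {d1, d3, d5, d8, d10, d12} = {d1, d3}
So ⟦green nurse behind d6⟧ = {d1, d3}.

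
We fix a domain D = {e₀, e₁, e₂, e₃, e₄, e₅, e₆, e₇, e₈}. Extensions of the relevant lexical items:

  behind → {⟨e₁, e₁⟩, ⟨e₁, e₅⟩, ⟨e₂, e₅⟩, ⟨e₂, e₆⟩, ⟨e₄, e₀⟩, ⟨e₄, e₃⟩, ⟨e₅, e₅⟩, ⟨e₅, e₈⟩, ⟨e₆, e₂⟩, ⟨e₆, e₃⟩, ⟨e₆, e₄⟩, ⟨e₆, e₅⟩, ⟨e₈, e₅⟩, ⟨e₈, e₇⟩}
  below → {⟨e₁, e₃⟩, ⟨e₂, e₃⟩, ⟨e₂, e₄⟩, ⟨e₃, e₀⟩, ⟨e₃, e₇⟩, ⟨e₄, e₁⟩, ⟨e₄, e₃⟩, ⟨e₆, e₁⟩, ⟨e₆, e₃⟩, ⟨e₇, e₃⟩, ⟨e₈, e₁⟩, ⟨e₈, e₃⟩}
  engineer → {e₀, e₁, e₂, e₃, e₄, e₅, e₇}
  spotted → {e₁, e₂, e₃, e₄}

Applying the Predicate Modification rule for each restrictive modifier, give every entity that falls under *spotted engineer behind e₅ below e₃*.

⟦behind e₅⟧ = {x : ⟨x, e₅⟩ ∈ ⟦behind⟧} = {e₁, e₂, e₅, e₆, e₈}
⟦below e₃⟧ = {x : ⟨x, e₃⟩ ∈ ⟦below⟧} = {e₁, e₂, e₄, e₆, e₇, e₈}
⟦engineer⟧ = {e₀, e₁, e₂, e₃, e₄, e₅, e₇}
… ∩ ⟦behind e₅⟧ = {e₀, e₁, e₂, e₃, e₄, e₅, e₇} ∩ {e₁, e₂, e₅, e₆, e₈} = {e₁, e₂, e₅}
… ∩ ⟦below e₃⟧ = {e₁, e₂, e₅} ∩ {e₁, e₂, e₄, e₆, e₇, e₈} = {e₁, e₂}
… ∩ ⟦spotted⟧ = {e₁, e₂} ∩ {e₁, e₂, e₃, e₄} = {e₁, e₂}
So ⟦spotted engineer behind e₅ below e₃⟧ = {e₁, e₂}.

{e₁, e₂}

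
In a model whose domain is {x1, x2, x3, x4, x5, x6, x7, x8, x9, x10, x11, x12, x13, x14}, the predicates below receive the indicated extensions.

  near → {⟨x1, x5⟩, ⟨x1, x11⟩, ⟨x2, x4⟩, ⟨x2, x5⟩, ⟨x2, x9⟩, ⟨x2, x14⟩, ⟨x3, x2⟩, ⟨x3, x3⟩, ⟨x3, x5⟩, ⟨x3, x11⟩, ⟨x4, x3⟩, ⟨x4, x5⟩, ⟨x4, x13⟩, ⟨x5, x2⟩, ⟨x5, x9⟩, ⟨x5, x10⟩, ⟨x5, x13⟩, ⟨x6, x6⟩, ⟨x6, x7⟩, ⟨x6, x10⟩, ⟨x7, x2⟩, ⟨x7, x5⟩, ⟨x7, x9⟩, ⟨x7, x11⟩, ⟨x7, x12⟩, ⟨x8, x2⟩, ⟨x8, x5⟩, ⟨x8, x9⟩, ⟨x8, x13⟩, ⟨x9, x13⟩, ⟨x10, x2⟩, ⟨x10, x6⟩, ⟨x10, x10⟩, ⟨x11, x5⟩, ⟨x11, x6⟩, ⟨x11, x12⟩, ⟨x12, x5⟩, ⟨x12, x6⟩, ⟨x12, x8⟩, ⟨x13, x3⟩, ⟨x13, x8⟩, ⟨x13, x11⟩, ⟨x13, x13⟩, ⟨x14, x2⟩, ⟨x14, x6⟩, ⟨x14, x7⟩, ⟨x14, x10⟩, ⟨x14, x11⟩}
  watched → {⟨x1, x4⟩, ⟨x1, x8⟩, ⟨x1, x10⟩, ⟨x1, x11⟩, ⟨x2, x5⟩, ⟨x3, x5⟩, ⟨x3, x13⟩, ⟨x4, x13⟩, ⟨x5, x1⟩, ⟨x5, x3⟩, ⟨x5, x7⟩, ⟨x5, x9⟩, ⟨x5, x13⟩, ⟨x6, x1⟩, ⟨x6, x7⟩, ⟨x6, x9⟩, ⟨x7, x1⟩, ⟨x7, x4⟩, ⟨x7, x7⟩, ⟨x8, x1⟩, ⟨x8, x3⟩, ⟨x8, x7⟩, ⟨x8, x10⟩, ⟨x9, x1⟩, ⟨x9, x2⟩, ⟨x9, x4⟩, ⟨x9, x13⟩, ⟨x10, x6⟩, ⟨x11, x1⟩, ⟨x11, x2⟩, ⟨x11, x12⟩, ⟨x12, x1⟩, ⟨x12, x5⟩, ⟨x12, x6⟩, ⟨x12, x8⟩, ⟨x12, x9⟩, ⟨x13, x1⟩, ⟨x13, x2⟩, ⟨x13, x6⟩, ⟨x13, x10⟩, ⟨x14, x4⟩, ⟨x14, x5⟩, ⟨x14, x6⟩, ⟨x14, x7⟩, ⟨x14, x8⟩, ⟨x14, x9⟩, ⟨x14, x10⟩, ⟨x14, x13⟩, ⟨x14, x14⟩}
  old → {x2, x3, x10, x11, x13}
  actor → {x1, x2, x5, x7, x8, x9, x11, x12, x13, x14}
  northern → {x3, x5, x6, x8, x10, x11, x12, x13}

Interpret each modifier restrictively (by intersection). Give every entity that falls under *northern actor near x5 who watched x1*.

⟦near x5⟧ = {x : ⟨x, x5⟩ ∈ ⟦near⟧} = {x1, x2, x3, x4, x7, x8, x11, x12}
⟦who watched x1⟧ = {x : ⟨x, x1⟩ ∈ ⟦watched⟧} = {x5, x6, x7, x8, x9, x11, x12, x13}
⟦actor⟧ = {x1, x2, x5, x7, x8, x9, x11, x12, x13, x14}
… ∩ ⟦near x5⟧ = {x1, x2, x5, x7, x8, x9, x11, x12, x13, x14} ∩ {x1, x2, x3, x4, x7, x8, x11, x12} = {x1, x2, x7, x8, x11, x12}
… ∩ ⟦who watched x1⟧ = {x1, x2, x7, x8, x11, x12} ∩ {x5, x6, x7, x8, x9, x11, x12, x13} = {x7, x8, x11, x12}
… ∩ ⟦northern⟧ = {x7, x8, x11, x12} ∩ {x3, x5, x6, x8, x10, x11, x12, x13} = {x8, x11, x12}
So ⟦northern actor near x5 who watched x1⟧ = {x8, x11, x12}.

{x8, x11, x12}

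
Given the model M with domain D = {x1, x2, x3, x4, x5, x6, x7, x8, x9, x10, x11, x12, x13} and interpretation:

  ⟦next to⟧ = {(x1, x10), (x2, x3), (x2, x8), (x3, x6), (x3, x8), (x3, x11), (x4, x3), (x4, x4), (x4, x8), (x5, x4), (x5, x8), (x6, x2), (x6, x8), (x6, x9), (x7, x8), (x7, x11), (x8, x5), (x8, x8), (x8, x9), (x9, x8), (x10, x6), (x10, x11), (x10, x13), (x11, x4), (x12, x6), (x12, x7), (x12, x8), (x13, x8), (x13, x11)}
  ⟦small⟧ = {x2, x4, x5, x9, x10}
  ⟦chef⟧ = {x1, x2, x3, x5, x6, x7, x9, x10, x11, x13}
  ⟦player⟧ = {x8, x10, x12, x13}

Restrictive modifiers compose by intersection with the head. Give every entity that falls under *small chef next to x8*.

{x2, x5, x9}

⟦next to x8⟧ = {x : ⟨x, x8⟩ ∈ ⟦next to⟧} = {x2, x3, x4, x5, x6, x7, x8, x9, x12, x13}
⟦chef⟧ = {x1, x2, x3, x5, x6, x7, x9, x10, x11, x13}
… ∩ ⟦next to x8⟧ = {x1, x2, x3, x5, x6, x7, x9, x10, x11, x13} ∩ {x2, x3, x4, x5, x6, x7, x8, x9, x12, x13} = {x2, x3, x5, x6, x7, x9, x13}
… ∩ ⟦small⟧ = {x2, x3, x5, x6, x7, x9, x13} ∩ {x2, x4, x5, x9, x10} = {x2, x5, x9}
So ⟦small chef next to x8⟧ = {x2, x5, x9}.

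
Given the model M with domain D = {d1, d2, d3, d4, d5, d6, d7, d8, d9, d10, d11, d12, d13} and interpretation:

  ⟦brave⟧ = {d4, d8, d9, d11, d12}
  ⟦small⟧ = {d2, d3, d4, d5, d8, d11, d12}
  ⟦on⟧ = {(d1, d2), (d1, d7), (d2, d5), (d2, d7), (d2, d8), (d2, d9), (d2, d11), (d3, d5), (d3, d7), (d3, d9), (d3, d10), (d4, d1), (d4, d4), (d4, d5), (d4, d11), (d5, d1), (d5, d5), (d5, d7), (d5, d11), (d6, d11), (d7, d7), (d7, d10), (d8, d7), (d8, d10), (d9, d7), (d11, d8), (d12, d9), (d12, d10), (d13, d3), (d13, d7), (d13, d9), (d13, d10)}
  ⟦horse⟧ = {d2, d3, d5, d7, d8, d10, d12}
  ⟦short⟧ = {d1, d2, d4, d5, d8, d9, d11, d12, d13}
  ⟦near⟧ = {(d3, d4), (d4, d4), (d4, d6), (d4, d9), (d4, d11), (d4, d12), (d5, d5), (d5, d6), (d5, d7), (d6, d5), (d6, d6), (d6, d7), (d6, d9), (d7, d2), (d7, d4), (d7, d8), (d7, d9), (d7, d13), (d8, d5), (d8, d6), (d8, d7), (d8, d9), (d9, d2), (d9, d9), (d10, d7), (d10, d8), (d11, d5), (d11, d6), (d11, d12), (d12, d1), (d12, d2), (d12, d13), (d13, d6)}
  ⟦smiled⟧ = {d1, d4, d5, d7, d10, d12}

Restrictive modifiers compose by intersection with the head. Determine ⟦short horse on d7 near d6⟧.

⟦on d7⟧ = {x : ⟨x, d7⟩ ∈ ⟦on⟧} = {d1, d2, d3, d5, d7, d8, d9, d13}
⟦near d6⟧ = {x : ⟨x, d6⟩ ∈ ⟦near⟧} = {d4, d5, d6, d8, d11, d13}
⟦horse⟧ = {d2, d3, d5, d7, d8, d10, d12}
… ∩ ⟦on d7⟧ = {d2, d3, d5, d7, d8, d10, d12} ∩ {d1, d2, d3, d5, d7, d8, d9, d13} = {d2, d3, d5, d7, d8}
… ∩ ⟦near d6⟧ = {d2, d3, d5, d7, d8} ∩ {d4, d5, d6, d8, d11, d13} = {d5, d8}
… ∩ ⟦short⟧ = {d5, d8} ∩ {d1, d2, d4, d5, d8, d9, d11, d12, d13} = {d5, d8}
So ⟦short horse on d7 near d6⟧ = {d5, d8}.

{d5, d8}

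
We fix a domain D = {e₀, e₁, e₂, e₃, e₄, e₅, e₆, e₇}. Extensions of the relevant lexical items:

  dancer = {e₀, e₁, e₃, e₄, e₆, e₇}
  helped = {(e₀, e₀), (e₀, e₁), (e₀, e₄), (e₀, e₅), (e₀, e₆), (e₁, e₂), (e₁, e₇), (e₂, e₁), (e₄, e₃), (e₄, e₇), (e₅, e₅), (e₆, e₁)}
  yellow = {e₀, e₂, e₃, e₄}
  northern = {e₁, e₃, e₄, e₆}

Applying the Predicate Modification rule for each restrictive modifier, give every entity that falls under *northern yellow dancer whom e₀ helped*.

⟦whom e₀ helped⟧ = {x : ⟨e₀, x⟩ ∈ ⟦helped⟧} = {e₀, e₁, e₄, e₅, e₆}
⟦dancer⟧ = {e₀, e₁, e₃, e₄, e₆, e₇}
… ∩ ⟦whom e₀ helped⟧ = {e₀, e₁, e₃, e₄, e₆, e₇} ∩ {e₀, e₁, e₄, e₅, e₆} = {e₀, e₁, e₄, e₆}
… ∩ ⟦northern⟧ = {e₀, e₁, e₄, e₆} ∩ {e₁, e₃, e₄, e₆} = {e₁, e₄, e₆}
… ∩ ⟦yellow⟧ = {e₁, e₄, e₆} ∩ {e₀, e₂, e₃, e₄} = {e₄}
So ⟦northern yellow dancer whom e₀ helped⟧ = {e₄}.

{e₄}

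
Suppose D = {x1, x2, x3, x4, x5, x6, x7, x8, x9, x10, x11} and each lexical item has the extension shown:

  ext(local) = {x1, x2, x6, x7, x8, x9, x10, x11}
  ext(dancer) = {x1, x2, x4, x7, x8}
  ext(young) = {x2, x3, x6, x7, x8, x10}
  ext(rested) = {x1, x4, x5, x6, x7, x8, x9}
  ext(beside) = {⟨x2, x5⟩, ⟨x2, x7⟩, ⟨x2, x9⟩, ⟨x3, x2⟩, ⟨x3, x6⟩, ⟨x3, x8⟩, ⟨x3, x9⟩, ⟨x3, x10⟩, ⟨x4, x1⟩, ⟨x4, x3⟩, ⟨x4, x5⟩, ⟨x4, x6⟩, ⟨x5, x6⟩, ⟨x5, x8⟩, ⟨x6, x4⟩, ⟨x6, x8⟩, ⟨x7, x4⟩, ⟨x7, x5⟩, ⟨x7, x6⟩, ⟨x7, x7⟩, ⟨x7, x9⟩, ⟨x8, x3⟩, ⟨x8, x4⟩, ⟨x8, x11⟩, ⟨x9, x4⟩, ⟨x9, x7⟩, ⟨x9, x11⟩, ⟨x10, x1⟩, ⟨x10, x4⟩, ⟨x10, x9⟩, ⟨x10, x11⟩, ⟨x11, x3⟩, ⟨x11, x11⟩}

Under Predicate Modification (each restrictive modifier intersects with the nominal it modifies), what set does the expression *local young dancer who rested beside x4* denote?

⟦who rested⟧ = ⟦rested⟧ = {x1, x4, x5, x6, x7, x8, x9}
⟦beside x4⟧ = {x : ⟨x, x4⟩ ∈ ⟦beside⟧} = {x6, x7, x8, x9, x10}
⟦dancer⟧ = {x1, x2, x4, x7, x8}
… ∩ ⟦who rested⟧ = {x1, x2, x4, x7, x8} ∩ {x1, x4, x5, x6, x7, x8, x9} = {x1, x4, x7, x8}
… ∩ ⟦beside x4⟧ = {x1, x4, x7, x8} ∩ {x6, x7, x8, x9, x10} = {x7, x8}
… ∩ ⟦local⟧ = {x7, x8} ∩ {x1, x2, x6, x7, x8, x9, x10, x11} = {x7, x8}
… ∩ ⟦young⟧ = {x7, x8} ∩ {x2, x3, x6, x7, x8, x10} = {x7, x8}
So ⟦local young dancer who rested beside x4⟧ = {x7, x8}.

{x7, x8}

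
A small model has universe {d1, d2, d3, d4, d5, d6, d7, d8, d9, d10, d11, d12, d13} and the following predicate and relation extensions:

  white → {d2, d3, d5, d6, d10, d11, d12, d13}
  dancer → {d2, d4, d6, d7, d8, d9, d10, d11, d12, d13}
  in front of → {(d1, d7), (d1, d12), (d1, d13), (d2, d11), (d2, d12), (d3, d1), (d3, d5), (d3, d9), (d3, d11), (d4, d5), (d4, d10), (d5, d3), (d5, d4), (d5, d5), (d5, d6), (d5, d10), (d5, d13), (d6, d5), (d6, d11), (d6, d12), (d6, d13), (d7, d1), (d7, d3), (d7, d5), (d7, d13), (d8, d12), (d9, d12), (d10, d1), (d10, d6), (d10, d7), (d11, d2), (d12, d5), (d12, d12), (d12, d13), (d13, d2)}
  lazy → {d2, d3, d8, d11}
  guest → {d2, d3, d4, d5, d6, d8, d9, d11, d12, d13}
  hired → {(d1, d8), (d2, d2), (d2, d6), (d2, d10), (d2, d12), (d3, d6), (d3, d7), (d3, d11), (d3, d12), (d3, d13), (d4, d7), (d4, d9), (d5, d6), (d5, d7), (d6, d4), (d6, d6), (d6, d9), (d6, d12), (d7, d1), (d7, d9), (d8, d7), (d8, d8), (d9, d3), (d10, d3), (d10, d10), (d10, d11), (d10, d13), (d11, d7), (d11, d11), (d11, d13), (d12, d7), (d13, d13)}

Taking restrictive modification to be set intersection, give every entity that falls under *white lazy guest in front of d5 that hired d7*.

{d3}

⟦in front of d5⟧ = {x : ⟨x, d5⟩ ∈ ⟦in front of⟧} = {d3, d4, d5, d6, d7, d12}
⟦that hired d7⟧ = {x : ⟨x, d7⟩ ∈ ⟦hired⟧} = {d3, d4, d5, d8, d11, d12}
⟦guest⟧ = {d2, d3, d4, d5, d6, d8, d9, d11, d12, d13}
… ∩ ⟦in front of d5⟧ = {d2, d3, d4, d5, d6, d8, d9, d11, d12, d13} ∩ {d3, d4, d5, d6, d7, d12} = {d3, d4, d5, d6, d12}
… ∩ ⟦that hired d7⟧ = {d3, d4, d5, d6, d12} ∩ {d3, d4, d5, d8, d11, d12} = {d3, d4, d5, d12}
… ∩ ⟦white⟧ = {d3, d4, d5, d12} ∩ {d2, d3, d5, d6, d10, d11, d12, d13} = {d3, d5, d12}
… ∩ ⟦lazy⟧ = {d3, d5, d12} ∩ {d2, d3, d8, d11} = {d3}
So ⟦white lazy guest in front of d5 that hired d7⟧ = {d3}.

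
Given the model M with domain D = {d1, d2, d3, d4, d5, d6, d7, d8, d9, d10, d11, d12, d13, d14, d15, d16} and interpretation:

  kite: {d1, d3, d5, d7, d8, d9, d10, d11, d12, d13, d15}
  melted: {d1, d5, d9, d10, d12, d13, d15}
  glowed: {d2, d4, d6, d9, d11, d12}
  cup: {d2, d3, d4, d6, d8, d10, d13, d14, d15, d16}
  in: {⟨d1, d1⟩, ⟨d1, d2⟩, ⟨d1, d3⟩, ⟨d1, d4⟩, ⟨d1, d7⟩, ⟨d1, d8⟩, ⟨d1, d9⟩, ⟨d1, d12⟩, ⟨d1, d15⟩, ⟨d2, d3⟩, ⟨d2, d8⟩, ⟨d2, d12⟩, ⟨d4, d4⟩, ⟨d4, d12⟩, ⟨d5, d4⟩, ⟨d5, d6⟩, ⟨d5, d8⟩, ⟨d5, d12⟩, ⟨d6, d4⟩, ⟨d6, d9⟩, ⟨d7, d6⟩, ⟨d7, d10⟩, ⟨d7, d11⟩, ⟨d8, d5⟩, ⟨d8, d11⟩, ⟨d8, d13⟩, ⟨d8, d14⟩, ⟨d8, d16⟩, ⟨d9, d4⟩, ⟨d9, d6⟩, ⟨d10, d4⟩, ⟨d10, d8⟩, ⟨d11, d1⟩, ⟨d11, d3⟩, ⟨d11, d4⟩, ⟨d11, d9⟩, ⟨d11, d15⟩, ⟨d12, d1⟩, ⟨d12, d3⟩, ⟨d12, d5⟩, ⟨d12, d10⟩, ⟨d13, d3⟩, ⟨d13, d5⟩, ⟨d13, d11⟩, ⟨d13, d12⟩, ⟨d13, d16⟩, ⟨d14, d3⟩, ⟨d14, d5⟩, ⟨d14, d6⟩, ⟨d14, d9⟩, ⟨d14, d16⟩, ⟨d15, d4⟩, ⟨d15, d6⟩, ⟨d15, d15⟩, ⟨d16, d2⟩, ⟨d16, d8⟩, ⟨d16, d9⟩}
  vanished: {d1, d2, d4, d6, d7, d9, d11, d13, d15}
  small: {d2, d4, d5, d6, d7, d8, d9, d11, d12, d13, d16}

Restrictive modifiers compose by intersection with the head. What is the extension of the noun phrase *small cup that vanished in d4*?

{d4, d6}

⟦that vanished⟧ = ⟦vanished⟧ = {d1, d2, d4, d6, d7, d9, d11, d13, d15}
⟦in d4⟧ = {x : ⟨x, d4⟩ ∈ ⟦in⟧} = {d1, d4, d5, d6, d9, d10, d11, d15}
⟦cup⟧ = {d2, d3, d4, d6, d8, d10, d13, d14, d15, d16}
… ∩ ⟦that vanished⟧ = {d2, d3, d4, d6, d8, d10, d13, d14, d15, d16} ∩ {d1, d2, d4, d6, d7, d9, d11, d13, d15} = {d2, d4, d6, d13, d15}
… ∩ ⟦in d4⟧ = {d2, d4, d6, d13, d15} ∩ {d1, d4, d5, d6, d9, d10, d11, d15} = {d4, d6, d15}
… ∩ ⟦small⟧ = {d4, d6, d15} ∩ {d2, d4, d5, d6, d7, d8, d9, d11, d12, d13, d16} = {d4, d6}
So ⟦small cup that vanished in d4⟧ = {d4, d6}.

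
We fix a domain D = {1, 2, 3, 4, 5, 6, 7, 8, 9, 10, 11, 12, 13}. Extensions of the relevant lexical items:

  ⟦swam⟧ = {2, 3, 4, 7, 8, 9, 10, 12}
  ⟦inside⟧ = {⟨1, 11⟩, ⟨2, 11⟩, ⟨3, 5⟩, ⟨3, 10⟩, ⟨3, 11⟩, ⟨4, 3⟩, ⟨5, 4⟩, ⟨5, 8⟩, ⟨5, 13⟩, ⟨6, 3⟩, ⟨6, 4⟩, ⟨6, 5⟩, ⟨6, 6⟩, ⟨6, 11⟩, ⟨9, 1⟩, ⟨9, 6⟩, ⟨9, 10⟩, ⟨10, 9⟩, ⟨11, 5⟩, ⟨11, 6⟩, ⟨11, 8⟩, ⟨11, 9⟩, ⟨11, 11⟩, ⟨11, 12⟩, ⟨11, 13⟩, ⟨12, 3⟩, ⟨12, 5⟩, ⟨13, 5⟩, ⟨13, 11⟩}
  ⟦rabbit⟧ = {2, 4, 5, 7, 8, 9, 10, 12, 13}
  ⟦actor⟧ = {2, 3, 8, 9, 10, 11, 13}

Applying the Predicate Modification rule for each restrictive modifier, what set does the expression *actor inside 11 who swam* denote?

⟦inside 11⟧ = {x : ⟨x, 11⟩ ∈ ⟦inside⟧} = {1, 2, 3, 6, 11, 13}
⟦who swam⟧ = ⟦swam⟧ = {2, 3, 4, 7, 8, 9, 10, 12}
⟦actor⟧ = {2, 3, 8, 9, 10, 11, 13}
… ∩ ⟦inside 11⟧ = {2, 3, 8, 9, 10, 11, 13} ∩ {1, 2, 3, 6, 11, 13} = {2, 3, 11, 13}
… ∩ ⟦who swam⟧ = {2, 3, 11, 13} ∩ {2, 3, 4, 7, 8, 9, 10, 12} = {2, 3}
So ⟦actor inside 11 who swam⟧ = {2, 3}.

{2, 3}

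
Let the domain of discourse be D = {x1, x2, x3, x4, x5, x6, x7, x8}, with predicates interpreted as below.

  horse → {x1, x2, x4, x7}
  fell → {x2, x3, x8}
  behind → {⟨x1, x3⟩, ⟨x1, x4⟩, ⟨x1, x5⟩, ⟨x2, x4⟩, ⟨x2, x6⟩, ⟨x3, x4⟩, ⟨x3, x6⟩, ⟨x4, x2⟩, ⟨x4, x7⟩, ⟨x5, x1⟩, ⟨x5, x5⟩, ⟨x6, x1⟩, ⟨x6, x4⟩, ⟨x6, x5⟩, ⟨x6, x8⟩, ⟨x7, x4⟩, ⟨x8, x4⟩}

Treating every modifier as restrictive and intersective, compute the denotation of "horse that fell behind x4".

{x2}

⟦that fell⟧ = ⟦fell⟧ = {x2, x3, x8}
⟦behind x4⟧ = {x : ⟨x, x4⟩ ∈ ⟦behind⟧} = {x1, x2, x3, x6, x7, x8}
⟦horse⟧ = {x1, x2, x4, x7}
… ∩ ⟦that fell⟧ = {x1, x2, x4, x7} ∩ {x2, x3, x8} = {x2}
… ∩ ⟦behind x4⟧ = {x2} ∩ {x1, x2, x3, x6, x7, x8} = {x2}
So ⟦horse that fell behind x4⟧ = {x2}.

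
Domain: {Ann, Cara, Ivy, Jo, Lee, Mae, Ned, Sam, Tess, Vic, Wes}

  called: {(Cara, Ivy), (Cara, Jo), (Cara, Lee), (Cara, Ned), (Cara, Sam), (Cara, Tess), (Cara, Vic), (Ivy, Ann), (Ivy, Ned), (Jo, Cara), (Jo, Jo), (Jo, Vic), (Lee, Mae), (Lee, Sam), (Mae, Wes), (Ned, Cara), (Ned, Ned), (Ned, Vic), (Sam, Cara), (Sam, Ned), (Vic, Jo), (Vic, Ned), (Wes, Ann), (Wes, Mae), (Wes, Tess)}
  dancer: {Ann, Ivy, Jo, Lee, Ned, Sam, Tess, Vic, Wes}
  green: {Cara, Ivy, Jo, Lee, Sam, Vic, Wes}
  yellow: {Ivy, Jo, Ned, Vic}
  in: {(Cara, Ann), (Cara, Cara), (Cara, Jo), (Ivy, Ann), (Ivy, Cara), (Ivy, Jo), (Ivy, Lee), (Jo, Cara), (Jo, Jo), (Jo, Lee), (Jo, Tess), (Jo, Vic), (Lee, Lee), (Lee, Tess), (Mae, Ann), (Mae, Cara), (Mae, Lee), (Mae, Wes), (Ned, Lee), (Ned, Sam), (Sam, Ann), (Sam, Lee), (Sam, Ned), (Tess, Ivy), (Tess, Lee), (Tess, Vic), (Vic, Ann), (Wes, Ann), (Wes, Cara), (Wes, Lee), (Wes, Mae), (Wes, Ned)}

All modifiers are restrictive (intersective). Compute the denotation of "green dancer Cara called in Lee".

⟦Cara called⟧ = {x : ⟨Cara, x⟩ ∈ ⟦called⟧} = {Ivy, Jo, Lee, Ned, Sam, Tess, Vic}
⟦in Lee⟧ = {x : ⟨x, Lee⟩ ∈ ⟦in⟧} = {Ivy, Jo, Lee, Mae, Ned, Sam, Tess, Wes}
⟦dancer⟧ = {Ann, Ivy, Jo, Lee, Ned, Sam, Tess, Vic, Wes}
… ∩ ⟦Cara called⟧ = {Ann, Ivy, Jo, Lee, Ned, Sam, Tess, Vic, Wes} ∩ {Ivy, Jo, Lee, Ned, Sam, Tess, Vic} = {Ivy, Jo, Lee, Ned, Sam, Tess, Vic}
… ∩ ⟦in Lee⟧ = {Ivy, Jo, Lee, Ned, Sam, Tess, Vic} ∩ {Ivy, Jo, Lee, Mae, Ned, Sam, Tess, Wes} = {Ivy, Jo, Lee, Ned, Sam, Tess}
… ∩ ⟦green⟧ = {Ivy, Jo, Lee, Ned, Sam, Tess} ∩ {Cara, Ivy, Jo, Lee, Sam, Vic, Wes} = {Ivy, Jo, Lee, Sam}
So ⟦green dancer Cara called in Lee⟧ = {Ivy, Jo, Lee, Sam}.

{Ivy, Jo, Lee, Sam}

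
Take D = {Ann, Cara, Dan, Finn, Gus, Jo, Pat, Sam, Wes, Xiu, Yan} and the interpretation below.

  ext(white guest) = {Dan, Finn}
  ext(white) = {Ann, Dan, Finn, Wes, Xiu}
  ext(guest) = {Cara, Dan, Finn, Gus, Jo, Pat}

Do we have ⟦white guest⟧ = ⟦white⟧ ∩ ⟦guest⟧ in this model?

⟦white⟧ ∩ ⟦guest⟧ = {Ann, Dan, Finn, Wes, Xiu} ∩ {Cara, Dan, Finn, Gus, Jo, Pat} = {Dan, Finn}
Observed ⟦white guest⟧ = {Dan, Finn}.
These coincide, so the modifier is intersective here.

yes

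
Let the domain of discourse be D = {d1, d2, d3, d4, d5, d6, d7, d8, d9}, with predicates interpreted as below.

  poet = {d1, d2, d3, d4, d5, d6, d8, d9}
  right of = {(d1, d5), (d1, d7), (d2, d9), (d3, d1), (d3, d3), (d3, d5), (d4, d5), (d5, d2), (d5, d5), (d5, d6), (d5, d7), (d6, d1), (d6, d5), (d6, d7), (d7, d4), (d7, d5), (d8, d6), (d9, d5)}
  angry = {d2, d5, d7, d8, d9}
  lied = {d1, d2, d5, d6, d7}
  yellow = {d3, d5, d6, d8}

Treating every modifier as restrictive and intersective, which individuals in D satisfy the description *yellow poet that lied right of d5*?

⟦that lied⟧ = ⟦lied⟧ = {d1, d2, d5, d6, d7}
⟦right of d5⟧ = {x : ⟨x, d5⟩ ∈ ⟦right of⟧} = {d1, d3, d4, d5, d6, d7, d9}
⟦poet⟧ = {d1, d2, d3, d4, d5, d6, d8, d9}
… ∩ ⟦that lied⟧ = {d1, d2, d3, d4, d5, d6, d8, d9} ∩ {d1, d2, d5, d6, d7} = {d1, d2, d5, d6}
… ∩ ⟦right of d5⟧ = {d1, d2, d5, d6} ∩ {d1, d3, d4, d5, d6, d7, d9} = {d1, d5, d6}
… ∩ ⟦yellow⟧ = {d1, d5, d6} ∩ {d3, d5, d6, d8} = {d5, d6}
So ⟦yellow poet that lied right of d5⟧ = {d5, d6}.

{d5, d6}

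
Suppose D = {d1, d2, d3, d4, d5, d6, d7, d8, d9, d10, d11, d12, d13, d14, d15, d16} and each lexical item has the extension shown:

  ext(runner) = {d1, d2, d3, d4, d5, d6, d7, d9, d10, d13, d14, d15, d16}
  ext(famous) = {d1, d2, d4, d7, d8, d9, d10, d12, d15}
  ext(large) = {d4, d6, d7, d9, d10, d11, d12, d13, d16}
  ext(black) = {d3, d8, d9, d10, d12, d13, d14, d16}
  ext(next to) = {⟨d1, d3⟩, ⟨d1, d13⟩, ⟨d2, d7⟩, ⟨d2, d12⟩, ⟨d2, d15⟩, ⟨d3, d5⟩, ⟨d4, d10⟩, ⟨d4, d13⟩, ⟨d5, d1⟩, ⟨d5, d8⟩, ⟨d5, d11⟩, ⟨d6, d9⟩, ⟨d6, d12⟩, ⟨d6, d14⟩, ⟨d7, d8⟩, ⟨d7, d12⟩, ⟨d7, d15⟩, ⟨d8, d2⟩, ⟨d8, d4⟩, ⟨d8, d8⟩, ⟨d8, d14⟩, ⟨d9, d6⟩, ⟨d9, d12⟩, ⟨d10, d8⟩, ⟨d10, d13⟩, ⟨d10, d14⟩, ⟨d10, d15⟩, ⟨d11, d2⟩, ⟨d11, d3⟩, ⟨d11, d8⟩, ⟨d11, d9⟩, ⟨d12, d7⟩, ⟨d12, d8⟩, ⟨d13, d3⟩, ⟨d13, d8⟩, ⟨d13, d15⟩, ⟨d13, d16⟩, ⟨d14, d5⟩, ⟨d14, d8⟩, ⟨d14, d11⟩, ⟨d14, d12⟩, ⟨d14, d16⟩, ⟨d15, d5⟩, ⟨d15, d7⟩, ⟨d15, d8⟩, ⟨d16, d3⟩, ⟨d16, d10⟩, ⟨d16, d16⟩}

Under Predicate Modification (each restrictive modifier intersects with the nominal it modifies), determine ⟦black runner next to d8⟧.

{d10, d13, d14}

⟦next to d8⟧ = {x : ⟨x, d8⟩ ∈ ⟦next to⟧} = {d5, d7, d8, d10, d11, d12, d13, d14, d15}
⟦runner⟧ = {d1, d2, d3, d4, d5, d6, d7, d9, d10, d13, d14, d15, d16}
… ∩ ⟦next to d8⟧ = {d1, d2, d3, d4, d5, d6, d7, d9, d10, d13, d14, d15, d16} ∩ {d5, d7, d8, d10, d11, d12, d13, d14, d15} = {d5, d7, d10, d13, d14, d15}
… ∩ ⟦black⟧ = {d5, d7, d10, d13, d14, d15} ∩ {d3, d8, d9, d10, d12, d13, d14, d16} = {d10, d13, d14}
So ⟦black runner next to d8⟧ = {d10, d13, d14}.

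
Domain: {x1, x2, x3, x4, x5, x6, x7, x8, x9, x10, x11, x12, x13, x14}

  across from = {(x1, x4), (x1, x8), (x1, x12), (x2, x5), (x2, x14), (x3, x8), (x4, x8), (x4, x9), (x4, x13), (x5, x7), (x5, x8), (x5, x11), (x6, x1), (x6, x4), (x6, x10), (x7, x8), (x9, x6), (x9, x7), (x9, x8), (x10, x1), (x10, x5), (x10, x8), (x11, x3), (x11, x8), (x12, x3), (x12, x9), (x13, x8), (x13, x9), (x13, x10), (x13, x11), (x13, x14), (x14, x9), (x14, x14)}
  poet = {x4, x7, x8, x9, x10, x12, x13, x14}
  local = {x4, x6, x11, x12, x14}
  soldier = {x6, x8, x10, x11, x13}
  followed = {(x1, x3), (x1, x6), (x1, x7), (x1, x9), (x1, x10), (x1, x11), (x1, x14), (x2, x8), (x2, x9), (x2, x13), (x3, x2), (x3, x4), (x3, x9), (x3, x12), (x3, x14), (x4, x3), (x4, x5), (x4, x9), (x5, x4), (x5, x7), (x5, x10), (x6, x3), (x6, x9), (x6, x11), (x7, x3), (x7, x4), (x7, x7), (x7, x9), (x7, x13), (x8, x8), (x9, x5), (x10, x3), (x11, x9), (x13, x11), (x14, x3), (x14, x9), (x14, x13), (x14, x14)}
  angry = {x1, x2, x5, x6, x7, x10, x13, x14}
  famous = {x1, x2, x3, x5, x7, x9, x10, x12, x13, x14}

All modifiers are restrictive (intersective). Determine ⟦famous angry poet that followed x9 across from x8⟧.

{x7}

⟦that followed x9⟧ = {x : ⟨x, x9⟩ ∈ ⟦followed⟧} = {x1, x2, x3, x4, x6, x7, x11, x14}
⟦across from x8⟧ = {x : ⟨x, x8⟩ ∈ ⟦across from⟧} = {x1, x3, x4, x5, x7, x9, x10, x11, x13}
⟦poet⟧ = {x4, x7, x8, x9, x10, x12, x13, x14}
… ∩ ⟦that followed x9⟧ = {x4, x7, x8, x9, x10, x12, x13, x14} ∩ {x1, x2, x3, x4, x6, x7, x11, x14} = {x4, x7, x14}
… ∩ ⟦across from x8⟧ = {x4, x7, x14} ∩ {x1, x3, x4, x5, x7, x9, x10, x11, x13} = {x4, x7}
… ∩ ⟦famous⟧ = {x4, x7} ∩ {x1, x2, x3, x5, x7, x9, x10, x12, x13, x14} = {x7}
… ∩ ⟦angry⟧ = {x7} ∩ {x1, x2, x5, x6, x7, x10, x13, x14} = {x7}
So ⟦famous angry poet that followed x9 across from x8⟧ = {x7}.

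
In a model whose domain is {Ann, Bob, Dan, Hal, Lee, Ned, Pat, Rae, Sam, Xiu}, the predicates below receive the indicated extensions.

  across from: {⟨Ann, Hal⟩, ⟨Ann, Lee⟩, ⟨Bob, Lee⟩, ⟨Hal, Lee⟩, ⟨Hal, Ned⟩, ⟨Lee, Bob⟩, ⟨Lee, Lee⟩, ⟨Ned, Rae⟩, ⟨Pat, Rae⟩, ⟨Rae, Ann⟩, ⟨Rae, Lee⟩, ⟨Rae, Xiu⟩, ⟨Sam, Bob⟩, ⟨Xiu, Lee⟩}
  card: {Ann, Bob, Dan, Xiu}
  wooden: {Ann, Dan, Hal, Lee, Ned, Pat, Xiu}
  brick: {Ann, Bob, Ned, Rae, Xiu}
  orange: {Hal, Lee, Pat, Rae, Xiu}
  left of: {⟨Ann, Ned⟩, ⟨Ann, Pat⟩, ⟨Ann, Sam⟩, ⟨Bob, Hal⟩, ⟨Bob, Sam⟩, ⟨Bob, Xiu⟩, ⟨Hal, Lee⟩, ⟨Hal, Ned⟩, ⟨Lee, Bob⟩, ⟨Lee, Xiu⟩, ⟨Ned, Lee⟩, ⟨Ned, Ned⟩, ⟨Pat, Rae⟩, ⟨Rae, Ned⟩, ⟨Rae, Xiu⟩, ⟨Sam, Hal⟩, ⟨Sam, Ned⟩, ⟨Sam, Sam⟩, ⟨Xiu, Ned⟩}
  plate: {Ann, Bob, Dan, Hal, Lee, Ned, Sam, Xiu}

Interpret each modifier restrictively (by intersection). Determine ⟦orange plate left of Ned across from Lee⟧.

⟦left of Ned⟧ = {x : ⟨x, Ned⟩ ∈ ⟦left of⟧} = {Ann, Hal, Ned, Rae, Sam, Xiu}
⟦across from Lee⟧ = {x : ⟨x, Lee⟩ ∈ ⟦across from⟧} = {Ann, Bob, Hal, Lee, Rae, Xiu}
⟦plate⟧ = {Ann, Bob, Dan, Hal, Lee, Ned, Sam, Xiu}
… ∩ ⟦left of Ned⟧ = {Ann, Bob, Dan, Hal, Lee, Ned, Sam, Xiu} ∩ {Ann, Hal, Ned, Rae, Sam, Xiu} = {Ann, Hal, Ned, Sam, Xiu}
… ∩ ⟦across from Lee⟧ = {Ann, Hal, Ned, Sam, Xiu} ∩ {Ann, Bob, Hal, Lee, Rae, Xiu} = {Ann, Hal, Xiu}
… ∩ ⟦orange⟧ = {Ann, Hal, Xiu} ∩ {Hal, Lee, Pat, Rae, Xiu} = {Hal, Xiu}
So ⟦orange plate left of Ned across from Lee⟧ = {Hal, Xiu}.

{Hal, Xiu}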